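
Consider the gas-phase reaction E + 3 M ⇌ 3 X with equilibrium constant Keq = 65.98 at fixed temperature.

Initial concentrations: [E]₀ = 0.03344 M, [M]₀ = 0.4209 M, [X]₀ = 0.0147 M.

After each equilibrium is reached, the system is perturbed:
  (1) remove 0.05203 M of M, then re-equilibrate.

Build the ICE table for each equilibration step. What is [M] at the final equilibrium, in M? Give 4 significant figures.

Q₀ = 0.001274 vs Keq = 65.98 ⇒ Q<K, forward
Step 1:
                   E          M          X
  Initial    0.03344     0.4209     0.0147
  Change    -0.03279   -0.09836    0.09836
  Equil   6.5281e-04     0.3225     0.1131
  solve Keq expr → x = 0.03279; check Q = 65.98
Then remove 0.05203 M of M.
Step 2:
                   E          M          X
  Initial 6.5281e-04     0.2705     0.1131
  Change  4.0427e-04   0.001213  -0.001213
  Equil     0.001057     0.2717     0.1118
  solve Keq expr → x = -4.0427e-04; check Q = 65.98

[M]_eq = 0.2717 M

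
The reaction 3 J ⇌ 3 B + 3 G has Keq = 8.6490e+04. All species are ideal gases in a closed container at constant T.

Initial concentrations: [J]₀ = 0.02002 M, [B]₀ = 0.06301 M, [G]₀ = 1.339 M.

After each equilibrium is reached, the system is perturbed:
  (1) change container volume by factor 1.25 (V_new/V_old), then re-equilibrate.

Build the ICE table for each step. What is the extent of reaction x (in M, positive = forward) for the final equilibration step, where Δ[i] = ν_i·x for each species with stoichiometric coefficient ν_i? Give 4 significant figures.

x = 1.2845e-04 M

Q₀ = 74.85 vs Keq = 8.6490e+04 ⇒ Q<K, forward
Step 1:
                    J           B           G
  Initial     0.02002     0.06301       1.339
  Change     -0.01755     0.01755     0.01755
  Equil      0.002471     0.08056       1.357
  solve Keq expr → x = 0.00585; check Q = 8.6490e+04
Then change container volume by factor 1.25 (V_new/V_old).
Step 2:
                    J           B           G
  Initial    0.001977     0.06445       1.085
  Change  -3.8536e-04  3.8536e-04  3.8536e-04
  Equil      0.001592     0.06483       1.086
  solve Keq expr → x = 1.2845e-04; check Q = 8.6490e+04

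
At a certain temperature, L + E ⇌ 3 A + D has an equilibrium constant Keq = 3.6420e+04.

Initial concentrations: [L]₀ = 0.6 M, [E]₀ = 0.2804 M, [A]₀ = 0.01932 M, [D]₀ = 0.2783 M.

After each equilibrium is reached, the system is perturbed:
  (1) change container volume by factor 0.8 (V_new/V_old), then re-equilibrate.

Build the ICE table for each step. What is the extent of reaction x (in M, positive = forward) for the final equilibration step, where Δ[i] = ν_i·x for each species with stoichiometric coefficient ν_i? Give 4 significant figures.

x = -2.1480e-05 M

Q₀ = 1.1929e-05 vs Keq = 3.6420e+04 ⇒ Q<K, forward
Step 1:
                  L         E         A         D
  init          0.6    0.2804   0.01932    0.2783
  Δ         -0.2804   -0.2804    0.8411    0.2804
  eq         0.3196 3.0571e-05    0.8604    0.5587
  solve Keq expr → x = 0.2804; check Q = 3.6420e+04
Then change container volume by factor 0.8 (V_new/V_old).
Step 2:
                  L         E         A         D
  init       0.3995 3.8214e-05     1.076    0.6983
  Δ       2.1480e-05 2.1480e-05 -6.4439e-05 -2.1480e-05
  eq         0.3996 5.9693e-05     1.075    0.6983
  solve Keq expr → x = -2.1480e-05; check Q = 3.6420e+04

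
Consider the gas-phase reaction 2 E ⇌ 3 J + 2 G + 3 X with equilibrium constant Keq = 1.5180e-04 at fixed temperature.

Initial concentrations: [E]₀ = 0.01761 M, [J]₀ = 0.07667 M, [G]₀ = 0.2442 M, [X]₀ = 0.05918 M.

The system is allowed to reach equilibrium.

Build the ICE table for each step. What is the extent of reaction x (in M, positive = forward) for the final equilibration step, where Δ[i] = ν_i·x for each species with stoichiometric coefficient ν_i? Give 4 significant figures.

x = 0.003798 M

Q₀ = 1.7963e-05 vs Keq = 1.5180e-04 ⇒ Q<K, forward
Step 1:
                    E           J           G           X
  Initial     0.01761     0.07667      0.2442     0.05918
  Change    -0.007596     0.01139    0.007596     0.01139
  Equil       0.01001     0.08806      0.2518     0.07057
  solve Keq expr → x = 0.003798; check Q = 1.5180e-04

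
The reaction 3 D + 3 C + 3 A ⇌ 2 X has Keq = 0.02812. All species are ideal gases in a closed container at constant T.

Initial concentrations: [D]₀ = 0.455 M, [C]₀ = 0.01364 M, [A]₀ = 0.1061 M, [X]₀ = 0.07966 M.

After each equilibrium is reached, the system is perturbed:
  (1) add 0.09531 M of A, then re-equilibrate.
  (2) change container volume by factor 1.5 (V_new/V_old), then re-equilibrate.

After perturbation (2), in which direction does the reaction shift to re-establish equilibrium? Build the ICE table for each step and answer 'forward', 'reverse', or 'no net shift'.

Q₀ = 2.2226e+07 vs Keq = 0.02812 ⇒ Q>K, reverse
Step 1:
                  D         C         A         X
  I           0.455   0.01364    0.1061   0.07966
  C          0.1189    0.1189    0.1189  -0.07928
  E          0.5739    0.1326     0.225 3.7566e-04
  solve Keq expr → x = -0.03964; check Q = 0.02812
Then add 0.09531 M of A.
Step 2:
                  D         C         A         X
  I          0.5739    0.1326    0.3203 3.7566e-04
  C       -3.8671e-04 -3.8671e-04 -3.8671e-04 2.5781e-04
  E          0.5735    0.1322    0.3199 6.3347e-04
  solve Keq expr → x = 1.2890e-04; check Q = 0.02812
Then change container volume by factor 1.5 (V_new/V_old).
Step 3:
                  D         C         A         X
  I          0.3824   0.08812    0.2133 4.2231e-04
  C       4.7816e-04 4.7816e-04 4.7816e-04 -3.1877e-04
  E          0.3828    0.0886    0.2138 1.0354e-04
  solve Keq expr → x = -1.5939e-04; check Q = 0.02812

Direction: reverse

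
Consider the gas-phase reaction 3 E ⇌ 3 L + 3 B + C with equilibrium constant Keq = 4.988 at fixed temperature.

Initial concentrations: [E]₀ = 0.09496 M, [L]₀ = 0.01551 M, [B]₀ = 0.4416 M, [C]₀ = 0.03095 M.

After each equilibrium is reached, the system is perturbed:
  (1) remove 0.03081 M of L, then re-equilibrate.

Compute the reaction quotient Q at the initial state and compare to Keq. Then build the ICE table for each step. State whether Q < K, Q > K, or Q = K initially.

Q₀ = 1.1613e-05; Q < K (proceeds forward)

Q₀ = 1.1613e-05 vs Keq = 4.988 ⇒ Q<K, forward
Step 1:
                   E          L          B          C
  I          0.09496    0.01551     0.4416    0.03095
  C         -0.08318    0.08318    0.08318    0.02773
  E          0.01178    0.09869     0.5248    0.05868
  solve Keq expr → x = 0.02773; check Q = 4.988
Then remove 0.03081 M of L.
Step 2:
                   E          L          B          C
  I          0.01178    0.06788     0.5248    0.05868
  C        -0.003193   0.003193   0.003193   0.001064
  E         0.008586    0.07107      0.528    0.05974
  solve Keq expr → x = 0.001064; check Q = 4.988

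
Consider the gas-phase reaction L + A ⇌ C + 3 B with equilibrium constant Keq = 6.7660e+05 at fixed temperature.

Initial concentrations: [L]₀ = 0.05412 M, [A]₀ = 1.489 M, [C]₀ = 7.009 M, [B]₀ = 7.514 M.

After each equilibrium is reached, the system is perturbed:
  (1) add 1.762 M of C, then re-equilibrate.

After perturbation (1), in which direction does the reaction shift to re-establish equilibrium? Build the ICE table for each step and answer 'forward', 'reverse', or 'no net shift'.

Direction: reverse

Q₀ = 3.6899e+04 vs Keq = 6.7660e+05 ⇒ Q<K, forward
Step 1:
                  L         A         C         B
  init      0.05412     1.489     7.009     7.514
  Δ        -0.05085  -0.05085   0.05085    0.1526
  eq       0.003269     1.438      7.06     7.667
  solve Keq expr → x = 0.05085; check Q = 6.7660e+05
Then add 1.762 M of C.
Step 2:
                  L         A         C         B
  init     0.003269     1.438     8.822     7.667
  Δ       8.0941e-04 8.0941e-04 -8.0941e-04 -0.002428
  eq       0.004079     1.439     8.821     7.664
  solve Keq expr → x = -8.0941e-04; check Q = 6.7660e+05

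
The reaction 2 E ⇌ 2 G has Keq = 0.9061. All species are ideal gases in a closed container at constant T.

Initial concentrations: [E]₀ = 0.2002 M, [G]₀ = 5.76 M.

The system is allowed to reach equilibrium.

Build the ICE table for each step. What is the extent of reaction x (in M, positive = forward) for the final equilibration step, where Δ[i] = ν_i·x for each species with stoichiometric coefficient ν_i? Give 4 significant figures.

Q₀ = 827.8 vs Keq = 0.9061 ⇒ Q>K, reverse
Step 1:
                   E          G
  Initial     0.2002       5.76
  Change       2.853     -2.853
  Equil        3.054      2.907
  solve Keq expr → x = -1.427; check Q = 0.9061

x = -1.427 M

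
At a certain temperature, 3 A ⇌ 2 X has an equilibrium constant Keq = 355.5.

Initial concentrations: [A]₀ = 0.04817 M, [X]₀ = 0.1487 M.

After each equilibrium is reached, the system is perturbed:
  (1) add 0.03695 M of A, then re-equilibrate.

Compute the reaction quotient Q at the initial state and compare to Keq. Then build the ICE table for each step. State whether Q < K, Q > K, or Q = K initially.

Q₀ = 197.8 vs Keq = 355.5 ⇒ Q<K, forward
Step 1:
                    A           X
  I           0.04817      0.1487
  C         -0.007648    0.005099
  E           0.04052      0.1538
  solve Keq expr → x = 0.002549; check Q = 355.5
Then add 0.03695 M of A.
Step 2:
                    A           X
  I           0.07747      0.1538
  C          -0.03316      0.0221
  E           0.04432      0.1759
  solve Keq expr → x = 0.01105; check Q = 355.5

Q₀ = 197.8; Q < K (proceeds forward)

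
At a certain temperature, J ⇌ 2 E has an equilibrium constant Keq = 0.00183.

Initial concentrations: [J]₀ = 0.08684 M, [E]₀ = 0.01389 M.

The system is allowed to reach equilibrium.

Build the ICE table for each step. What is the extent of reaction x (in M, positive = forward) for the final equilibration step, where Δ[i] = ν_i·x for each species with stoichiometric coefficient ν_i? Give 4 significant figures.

x = -6.1944e-04 M

Q₀ = 0.002222 vs Keq = 0.00183 ⇒ Q>K, reverse
Step 1:
                  J         E
  Initial   0.08684   0.01389
  Change  6.1944e-04 -0.001239
  Equil     0.08746   0.01265
  solve Keq expr → x = -6.1944e-04; check Q = 0.00183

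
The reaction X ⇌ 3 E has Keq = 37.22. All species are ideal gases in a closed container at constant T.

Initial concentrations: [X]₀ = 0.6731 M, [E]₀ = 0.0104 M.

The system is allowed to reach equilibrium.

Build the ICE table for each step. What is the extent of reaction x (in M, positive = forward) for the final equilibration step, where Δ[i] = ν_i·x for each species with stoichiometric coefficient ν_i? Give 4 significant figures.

Q₀ = 1.6712e-06 vs Keq = 37.22 ⇒ Q<K, forward
Step 1:
                    X           E
  I            0.6731      0.0104
  C           -0.5501        1.65
  E             0.123       1.661
  solve Keq expr → x = 0.5501; check Q = 37.22

x = 0.5501 M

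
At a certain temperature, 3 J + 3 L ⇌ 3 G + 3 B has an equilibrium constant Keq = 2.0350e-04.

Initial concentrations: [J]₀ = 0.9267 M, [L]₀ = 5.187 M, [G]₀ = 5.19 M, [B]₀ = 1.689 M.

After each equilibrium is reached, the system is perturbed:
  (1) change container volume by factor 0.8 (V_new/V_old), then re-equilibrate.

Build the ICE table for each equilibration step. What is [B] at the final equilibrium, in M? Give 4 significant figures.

Q₀ = 6.065 vs Keq = 2.0350e-04 ⇒ Q>K, reverse
Step 1:
                   J          L          G          B
  Initial     0.9267      5.187       5.19      1.689
  Change       1.442      1.442     -1.442     -1.442
  Equil        2.369      6.629      3.748     0.2465
  solve Keq expr → x = -0.4808; check Q = 2.0350e-04
Then change container volume by factor 0.8 (V_new/V_old).
Step 2:
                   J          L          G          B
  Initial      2.961      8.287      4.684     0.3082
  Change           0          0          0          0
  Equil        2.961      8.287      4.684     0.3082
  solve Keq expr → x = 0; check Q = 2.0350e-04

[B]_eq = 0.3082 M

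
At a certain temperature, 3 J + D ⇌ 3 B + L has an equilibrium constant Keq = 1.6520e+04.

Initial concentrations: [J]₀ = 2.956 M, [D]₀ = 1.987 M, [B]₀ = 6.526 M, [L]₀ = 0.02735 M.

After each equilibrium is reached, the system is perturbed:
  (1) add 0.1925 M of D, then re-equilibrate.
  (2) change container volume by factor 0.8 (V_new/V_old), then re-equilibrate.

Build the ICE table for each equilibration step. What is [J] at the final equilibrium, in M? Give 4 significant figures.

[J]_eq = 0.3987 M

Q₀ = 0.1481 vs Keq = 1.6520e+04 ⇒ Q<K, forward
Step 1:
                   J          D          B          L
  Initial      2.956      1.987      6.526    0.02735
  Change      -2.621    -0.8738      2.621     0.8738
  Equil       0.3347      1.113      9.147     0.9011
  solve Keq expr → x = 0.8738; check Q = 1.6520e+04
Then add 0.1925 M of D.
Step 2:
                   J          D          B          L
  Initial     0.3347      1.306      9.147     0.9011
  Change    -0.01574  -0.005247    0.01574   0.005247
  Equil        0.319        1.3      9.163     0.9064
  solve Keq expr → x = 0.005247; check Q = 1.6520e+04
Then change container volume by factor 0.8 (V_new/V_old).
Step 3:
                   J          D          B          L
  Initial     0.3987      1.626      11.45      1.133
  Change           0          0          0          0
  Equil       0.3987      1.626      11.45      1.133
  solve Keq expr → x = 0; check Q = 1.6520e+04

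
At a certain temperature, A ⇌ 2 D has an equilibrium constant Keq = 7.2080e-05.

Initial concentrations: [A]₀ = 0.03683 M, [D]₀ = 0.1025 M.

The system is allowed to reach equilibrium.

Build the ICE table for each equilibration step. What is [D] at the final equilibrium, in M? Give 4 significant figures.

[D]_eq = 0.002502 M

Q₀ = 0.2853 vs Keq = 7.2080e-05 ⇒ Q>K, reverse
Step 1:
                  A         D
  I         0.03683    0.1025
  C            0.05      -0.1
  E         0.08683  0.002502
  solve Keq expr → x = -0.05; check Q = 7.2080e-05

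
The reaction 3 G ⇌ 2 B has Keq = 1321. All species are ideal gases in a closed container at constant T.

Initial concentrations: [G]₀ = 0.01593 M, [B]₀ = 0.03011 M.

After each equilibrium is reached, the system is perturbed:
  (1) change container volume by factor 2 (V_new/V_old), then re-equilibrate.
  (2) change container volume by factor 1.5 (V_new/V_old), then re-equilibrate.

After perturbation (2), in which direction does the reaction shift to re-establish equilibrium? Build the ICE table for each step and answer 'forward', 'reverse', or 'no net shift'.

Direction: reverse

Q₀ = 224.3 vs Keq = 1321 ⇒ Q<K, forward
Step 1:
                   G          B
  I          0.01593    0.03011
  C        -0.006306   0.004204
  E         0.009624    0.03431
  solve Keq expr → x = 0.002102; check Q = 1321
Then change container volume by factor 2 (V_new/V_old).
Step 2:
                   G          B
  I         0.004812    0.01716
  C          0.00108 -7.1994e-04
  E         0.005892    0.01644
  solve Keq expr → x = -3.5997e-04; check Q = 1321
Then change container volume by factor 1.5 (V_new/V_old).
Step 3:
                   G          B
  I         0.003928    0.01096
  C       4.8038e-04 -3.2026e-04
  E         0.004408    0.01064
  solve Keq expr → x = -1.6013e-04; check Q = 1321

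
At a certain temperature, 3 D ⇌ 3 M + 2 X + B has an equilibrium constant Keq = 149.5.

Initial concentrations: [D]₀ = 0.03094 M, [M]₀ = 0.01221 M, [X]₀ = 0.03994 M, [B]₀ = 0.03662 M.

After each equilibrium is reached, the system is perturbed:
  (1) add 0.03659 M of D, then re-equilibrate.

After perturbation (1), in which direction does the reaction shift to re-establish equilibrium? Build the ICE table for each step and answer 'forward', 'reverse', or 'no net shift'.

Q₀ = 3.5902e-06 vs Keq = 149.5 ⇒ Q<K, forward
Step 1:
                    D           M           X           B
  Initial     0.03094     0.01221     0.03994     0.03662
  Change     -0.03049     0.03049     0.02033     0.01016
  Equil    4.4568e-04      0.0427     0.06027     0.04678
  solve Keq expr → x = 0.01016; check Q = 149.5
Then add 0.03659 M of D.
Step 2:
                    D           M           X           B
  Initial     0.03704      0.0427     0.06027     0.04678
  Change     -0.03593     0.03593     0.02395     0.01198
  Equil      0.001107     0.07863     0.08422     0.05876
  solve Keq expr → x = 0.01198; check Q = 149.5

Direction: forward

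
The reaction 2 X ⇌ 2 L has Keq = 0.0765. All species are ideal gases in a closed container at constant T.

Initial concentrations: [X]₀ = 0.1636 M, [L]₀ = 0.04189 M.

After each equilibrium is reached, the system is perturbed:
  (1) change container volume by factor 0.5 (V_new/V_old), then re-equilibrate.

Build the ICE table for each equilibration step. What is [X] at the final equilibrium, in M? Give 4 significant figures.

Q₀ = 0.06556 vs Keq = 0.0765 ⇒ Q<K, forward
Step 1:
                    X           L
  I            0.1636     0.04189
  C         -0.002632    0.002632
  E             0.161     0.04452
  solve Keq expr → x = 0.001316; check Q = 0.0765
Then change container volume by factor 0.5 (V_new/V_old).
Step 2:
                    X           L
  I            0.3219     0.08904
  C                 0           0
  E            0.3219     0.08904
  solve Keq expr → x = 0; check Q = 0.0765

[X]_eq = 0.3219 M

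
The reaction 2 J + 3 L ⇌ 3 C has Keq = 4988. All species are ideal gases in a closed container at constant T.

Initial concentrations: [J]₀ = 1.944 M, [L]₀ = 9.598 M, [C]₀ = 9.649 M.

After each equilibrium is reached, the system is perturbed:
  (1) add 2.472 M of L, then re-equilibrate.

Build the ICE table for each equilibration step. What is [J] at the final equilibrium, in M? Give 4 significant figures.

Q₀ = 0.2689 vs Keq = 4988 ⇒ Q<K, forward
Step 1:
                  J         L         C
  Initial     1.944     9.598     9.649
  Change     -1.908    -2.862     2.862
  Equil     0.03584     6.736     12.51
  solve Keq expr → x = 0.9541; check Q = 4988
Then add 2.472 M of L.
Step 2:
                  J         L         C
  Initial   0.03584     9.208     12.51
  Change   -0.01329  -0.01994   0.01994
  Equil     0.02255     9.188     12.53
  solve Keq expr → x = 0.006645; check Q = 4988

[J]_eq = 0.02255 M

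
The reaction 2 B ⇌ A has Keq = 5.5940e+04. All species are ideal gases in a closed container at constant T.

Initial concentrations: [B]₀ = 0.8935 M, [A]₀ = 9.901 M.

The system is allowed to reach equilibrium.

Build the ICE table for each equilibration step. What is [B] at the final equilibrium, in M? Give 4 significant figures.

[B]_eq = 0.0136 M

Q₀ = 12.4 vs Keq = 5.5940e+04 ⇒ Q<K, forward
Step 1:
                   B          A
  init        0.8935      9.901
  Δ          -0.8799       0.44
  eq          0.0136      10.34
  solve Keq expr → x = 0.44; check Q = 5.5940e+04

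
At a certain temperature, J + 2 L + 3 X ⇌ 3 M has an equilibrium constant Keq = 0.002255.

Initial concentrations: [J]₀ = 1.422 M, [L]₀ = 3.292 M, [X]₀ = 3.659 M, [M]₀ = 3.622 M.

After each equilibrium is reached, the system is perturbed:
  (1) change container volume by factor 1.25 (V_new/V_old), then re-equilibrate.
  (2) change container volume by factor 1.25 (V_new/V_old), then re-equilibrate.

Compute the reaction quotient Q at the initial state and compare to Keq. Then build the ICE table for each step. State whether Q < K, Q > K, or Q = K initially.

Q₀ = 0.06294; Q > K (proceeds reverse)

Q₀ = 0.06294 vs Keq = 0.002255 ⇒ Q>K, reverse
Step 1:
                  J         L         X         M
  Initial     1.422     3.292     3.659     3.622
  Change     0.4814    0.9629     1.444    -1.444
  Equil       1.903     4.255     5.103     2.178
  solve Keq expr → x = -0.4814; check Q = 0.002255
Then change container volume by factor 1.25 (V_new/V_old).
Step 2:
                  J         L         X         M
  Initial     1.523     3.404     4.083     1.742
  Change    0.07083    0.1417    0.2125   -0.2125
  Equil       1.594     3.546     4.295      1.53
  solve Keq expr → x = -0.07083; check Q = 0.002255
Then change container volume by factor 1.25 (V_new/V_old).
Step 3:
                  J         L         X         M
  Initial     1.275     2.836     3.436     1.224
  Change    0.05316    0.1063    0.1595   -0.1595
  Equil       1.328     2.943     3.596     1.064
  solve Keq expr → x = -0.05316; check Q = 0.002255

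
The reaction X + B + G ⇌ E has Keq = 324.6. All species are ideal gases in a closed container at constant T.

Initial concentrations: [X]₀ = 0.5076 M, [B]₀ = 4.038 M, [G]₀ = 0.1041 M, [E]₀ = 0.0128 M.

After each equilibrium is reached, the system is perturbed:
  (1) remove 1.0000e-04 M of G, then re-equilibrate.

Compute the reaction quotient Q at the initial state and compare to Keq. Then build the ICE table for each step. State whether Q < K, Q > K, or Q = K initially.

Q₀ = 0.05999 vs Keq = 324.6 ⇒ Q<K, forward
Step 1:
                  X         B         G         E
  init       0.5076     4.038    0.1041    0.0128
  Δ         -0.1039   -0.1039   -0.1039    0.1039
  eq         0.4037     3.934 2.2630e-04    0.1167
  solve Keq expr → x = 0.1039; check Q = 324.6
Then remove 1.0000e-04 M of G.
Step 2:
                  X         B         G         E
  init       0.4037     3.934 1.2630e-04    0.1167
  Δ       9.9745e-05 9.9745e-05 9.9745e-05 -9.9745e-05
  eq         0.4038     3.934 2.2605e-04    0.1166
  solve Keq expr → x = -9.9745e-05; check Q = 324.6

Q₀ = 0.05999; Q < K (proceeds forward)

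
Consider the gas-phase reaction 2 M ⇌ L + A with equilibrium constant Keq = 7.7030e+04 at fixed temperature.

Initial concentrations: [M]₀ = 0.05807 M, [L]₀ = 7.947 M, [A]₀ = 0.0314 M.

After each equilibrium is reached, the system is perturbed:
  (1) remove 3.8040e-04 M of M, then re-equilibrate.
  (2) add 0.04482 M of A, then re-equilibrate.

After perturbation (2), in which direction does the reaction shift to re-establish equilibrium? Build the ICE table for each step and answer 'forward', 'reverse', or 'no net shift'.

Direction: reverse

Q₀ = 74 vs Keq = 7.7030e+04 ⇒ Q<K, forward
Step 1:
                   M          L          A
  I          0.05807      7.947     0.0314
  C         -0.05559     0.0278     0.0278
  E         0.002476      7.975     0.0592
  solve Keq expr → x = 0.0278; check Q = 7.7030e+04
Then remove 3.8040e-04 M of M.
Step 2:
                   M          L          A
  I         0.002095      7.975     0.0592
  C       3.7643e-04 -1.8822e-04 -1.8822e-04
  E         0.002472      7.975    0.05901
  solve Keq expr → x = -1.8822e-04; check Q = 7.7030e+04
Then add 0.04482 M of A.
Step 3:
                   M          L          A
  I         0.002472      7.975     0.1038
  C       8.0053e-04 -4.0026e-04 -4.0026e-04
  E         0.003272      7.974     0.1034
  solve Keq expr → x = -4.0026e-04; check Q = 7.7030e+04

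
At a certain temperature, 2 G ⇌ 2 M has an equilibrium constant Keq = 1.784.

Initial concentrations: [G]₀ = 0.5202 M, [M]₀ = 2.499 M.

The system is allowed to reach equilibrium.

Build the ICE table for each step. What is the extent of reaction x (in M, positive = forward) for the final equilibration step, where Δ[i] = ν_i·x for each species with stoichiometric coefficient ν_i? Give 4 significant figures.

x = -0.3862 M

Q₀ = 23.08 vs Keq = 1.784 ⇒ Q>K, reverse
Step 1:
                    G           M
  I            0.5202       2.499
  C            0.7725     -0.7725
  E             1.293       1.727
  solve Keq expr → x = -0.3862; check Q = 1.784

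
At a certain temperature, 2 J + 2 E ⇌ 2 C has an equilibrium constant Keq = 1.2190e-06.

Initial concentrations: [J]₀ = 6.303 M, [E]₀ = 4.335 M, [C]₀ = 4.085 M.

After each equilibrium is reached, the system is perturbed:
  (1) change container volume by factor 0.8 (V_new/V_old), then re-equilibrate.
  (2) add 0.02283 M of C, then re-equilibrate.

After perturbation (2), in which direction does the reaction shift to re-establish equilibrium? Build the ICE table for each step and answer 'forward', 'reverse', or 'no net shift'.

Q₀ = 0.02235 vs Keq = 1.2190e-06 ⇒ Q>K, reverse
Step 1:
                   J          E          C
  I            6.303      4.335      4.085
  C             3.99       3.99      -3.99
  E            10.29      8.325    0.09462
  solve Keq expr → x = -1.995; check Q = 1.2190e-06
Then change container volume by factor 0.8 (V_new/V_old).
Step 2:
                   J          E          C
  I            12.87      10.41     0.1183
  C         -0.02883   -0.02883    0.02883
  E            12.84      10.38     0.1471
  solve Keq expr → x = 0.01441; check Q = 1.2190e-06
Then add 0.02283 M of C.
Step 3:
                   J          E          C
  I            12.84      10.38     0.1699
  C          0.02226    0.02226   -0.02226
  E            12.86       10.4     0.1477
  solve Keq expr → x = -0.01113; check Q = 1.2190e-06

Direction: reverse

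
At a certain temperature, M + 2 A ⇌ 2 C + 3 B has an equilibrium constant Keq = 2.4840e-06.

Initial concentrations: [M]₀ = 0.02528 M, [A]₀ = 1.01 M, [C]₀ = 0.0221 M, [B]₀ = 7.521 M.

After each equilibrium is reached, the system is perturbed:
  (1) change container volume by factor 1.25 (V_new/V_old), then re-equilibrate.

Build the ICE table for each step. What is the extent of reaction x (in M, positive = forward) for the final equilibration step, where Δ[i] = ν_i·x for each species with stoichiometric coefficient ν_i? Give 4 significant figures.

x = 1.5128e-06 M

Q₀ = 8.057 vs Keq = 2.4840e-06 ⇒ Q>K, reverse
Step 1:
                  M         A         C         B
  init      0.02528      1.01    0.0221     7.521
  Δ         0.01104   0.02208  -0.02208  -0.03313
  eq        0.03632     1.032 1.5130e-05     7.488
  solve Keq expr → x = -0.01104; check Q = 2.4840e-06
Then change container volume by factor 1.25 (V_new/V_old).
Step 2:
                  M         A         C         B
  init      0.02906    0.8257 1.2104e-05      5.99
  Δ       -1.5128e-06 -3.0255e-06 3.0255e-06 4.5383e-06
  eq        0.02906    0.8257 1.5130e-05      5.99
  solve Keq expr → x = 1.5128e-06; check Q = 2.4840e-06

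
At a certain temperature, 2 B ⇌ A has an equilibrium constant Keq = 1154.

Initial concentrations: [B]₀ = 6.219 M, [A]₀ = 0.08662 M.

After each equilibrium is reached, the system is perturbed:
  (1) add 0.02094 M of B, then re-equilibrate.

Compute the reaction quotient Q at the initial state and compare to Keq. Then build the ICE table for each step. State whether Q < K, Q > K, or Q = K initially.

Q₀ = 0.00224; Q < K (proceeds forward)

Q₀ = 0.00224 vs Keq = 1154 ⇒ Q<K, forward
Step 1:
                   B          A
  Initial      6.219    0.08662
  Change      -6.167      3.083
  Equil      0.05241       3.17
  solve Keq expr → x = 3.083; check Q = 1154
Then add 0.02094 M of B.
Step 2:
                   B          A
  Initial    0.07335       3.17
  Change    -0.02085    0.01043
  Equil       0.0525       3.18
  solve Keq expr → x = 0.01043; check Q = 1154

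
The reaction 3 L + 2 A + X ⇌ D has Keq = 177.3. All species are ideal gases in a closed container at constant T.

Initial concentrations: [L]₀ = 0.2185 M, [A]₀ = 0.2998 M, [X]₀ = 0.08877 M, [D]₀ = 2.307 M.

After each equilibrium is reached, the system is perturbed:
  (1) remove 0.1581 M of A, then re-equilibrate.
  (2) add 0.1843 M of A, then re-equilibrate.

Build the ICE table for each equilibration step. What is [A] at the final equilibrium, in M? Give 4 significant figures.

[A]_eq = 0.5625 M

Q₀ = 2.7718e+04 vs Keq = 177.3 ⇒ Q>K, reverse
Step 1:
                  L         A         X         D
  init       0.2185    0.2998   0.08877     2.307
  Δ          0.3649    0.2433    0.1216   -0.1216
  eq         0.5834    0.5431    0.2104     2.185
  solve Keq expr → x = -0.1216; check Q = 177.3
Then remove 0.1581 M of A.
Step 2:
                  L         A         X         D
  init       0.5834     0.385    0.2104     2.185
  Δ         0.07037   0.04692   0.02346  -0.02346
  eq         0.6538    0.4319    0.2339     2.162
  solve Keq expr → x = -0.02346; check Q = 177.3
Then add 0.1843 M of A.
Step 3:
                  L         A         X         D
  init       0.6538    0.6162    0.2339     2.162
  Δ        -0.08051  -0.05368  -0.02684   0.02684
  eq         0.5733    0.5625     0.207     2.189
  solve Keq expr → x = 0.02684; check Q = 177.3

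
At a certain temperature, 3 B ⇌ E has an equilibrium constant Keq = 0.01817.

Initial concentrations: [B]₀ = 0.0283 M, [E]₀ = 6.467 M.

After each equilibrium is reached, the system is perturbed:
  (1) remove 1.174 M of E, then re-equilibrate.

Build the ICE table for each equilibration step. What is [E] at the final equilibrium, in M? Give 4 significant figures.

Q₀ = 2.8533e+05 vs Keq = 0.01817 ⇒ Q>K, reverse
Step 1:
                   B          E
  I           0.0283      6.467
  C            6.204     -2.068
  E            6.233      4.399
  solve Keq expr → x = -2.068; check Q = 0.01817
Then remove 1.174 M of E.
Step 2:
                   B          E
  I            6.233      3.225
  C          -0.5148     0.1716
  E            5.718      3.397
  solve Keq expr → x = 0.1716; check Q = 0.01817

[E]_eq = 3.397 M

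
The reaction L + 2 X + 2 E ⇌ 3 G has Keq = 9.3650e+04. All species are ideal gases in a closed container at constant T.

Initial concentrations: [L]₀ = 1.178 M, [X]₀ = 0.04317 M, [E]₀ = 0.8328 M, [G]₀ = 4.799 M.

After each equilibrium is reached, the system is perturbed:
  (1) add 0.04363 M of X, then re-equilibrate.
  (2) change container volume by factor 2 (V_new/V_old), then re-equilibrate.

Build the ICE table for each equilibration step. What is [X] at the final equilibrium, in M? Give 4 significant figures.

Q₀ = 7.2587e+04 vs Keq = 9.3650e+04 ⇒ Q<K, forward
Step 1:
                    L           X           E           G
  Initial       1.178     0.04317      0.8328       4.799
  Change    -0.002408   -0.004817   -0.004817    0.007225
  Equil         1.176     0.03835       0.828       4.806
  solve Keq expr → x = 0.002408; check Q = 9.3650e+04
Then add 0.04363 M of X.
Step 2:
                    L           X           E           G
  Initial       1.176     0.08198       0.828       4.806
  Change     -0.02026    -0.04053    -0.04053     0.06079
  Equil         1.155     0.04145      0.7875       4.867
  solve Keq expr → x = 0.02026; check Q = 9.3650e+04
Then change container volume by factor 2 (V_new/V_old).
Step 3:
                    L           X           E           G
  Initial      0.5777     0.02073      0.3937       2.434
  Change     0.008981     0.01796     0.01796    -0.02694
  Equil        0.5866     0.03869      0.4117       2.407
  solve Keq expr → x = -0.008981; check Q = 9.3650e+04

[X]_eq = 0.03869 M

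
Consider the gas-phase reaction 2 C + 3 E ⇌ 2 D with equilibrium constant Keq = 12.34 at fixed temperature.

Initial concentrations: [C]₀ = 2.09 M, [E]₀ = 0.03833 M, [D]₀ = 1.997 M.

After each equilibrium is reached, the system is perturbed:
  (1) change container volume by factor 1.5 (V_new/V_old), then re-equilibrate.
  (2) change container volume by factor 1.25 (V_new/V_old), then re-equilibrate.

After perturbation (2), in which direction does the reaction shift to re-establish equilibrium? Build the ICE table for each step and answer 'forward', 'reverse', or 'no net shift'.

Q₀ = 1.6212e+04 vs Keq = 12.34 ⇒ Q>K, reverse
Step 1:
                  C         E         D
  Initial      2.09   0.03833     1.997
  Change     0.2171    0.3257   -0.2171
  Equil       2.307     0.364      1.78
  solve Keq expr → x = -0.1086; check Q = 12.34
Then change container volume by factor 1.5 (V_new/V_old).
Step 2:
                  C         E         D
  Initial     1.538    0.2427     1.187
  Change    0.06547   0.09821  -0.06547
  Equil       1.604    0.3409     1.121
  solve Keq expr → x = -0.03274; check Q = 12.34
Then change container volume by factor 1.25 (V_new/V_old).
Step 3:
                  C         E         D
  Initial     1.283    0.2727    0.8969
  Change    0.03544   0.05316  -0.03544
  Equil       1.318    0.3259    0.8614
  solve Keq expr → x = -0.01772; check Q = 12.34

Direction: reverse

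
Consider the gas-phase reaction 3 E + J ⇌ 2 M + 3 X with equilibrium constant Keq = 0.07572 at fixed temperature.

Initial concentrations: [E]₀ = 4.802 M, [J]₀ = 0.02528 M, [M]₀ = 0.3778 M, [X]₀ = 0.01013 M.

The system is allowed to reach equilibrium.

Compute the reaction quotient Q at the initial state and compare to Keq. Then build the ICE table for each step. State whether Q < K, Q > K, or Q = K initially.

Q₀ = 5.3004e-08 vs Keq = 0.07572 ⇒ Q<K, forward
Step 1:
                    E           J           M           X
  Initial       4.802     0.02528      0.3778     0.01013
  Change      -0.0758    -0.02527     0.05053      0.0758
  Equil         4.726  1.4561e-05      0.4283     0.08593
  solve Keq expr → x = 0.02527; check Q = 0.07572

Q₀ = 5.3004e-08; Q < K (proceeds forward)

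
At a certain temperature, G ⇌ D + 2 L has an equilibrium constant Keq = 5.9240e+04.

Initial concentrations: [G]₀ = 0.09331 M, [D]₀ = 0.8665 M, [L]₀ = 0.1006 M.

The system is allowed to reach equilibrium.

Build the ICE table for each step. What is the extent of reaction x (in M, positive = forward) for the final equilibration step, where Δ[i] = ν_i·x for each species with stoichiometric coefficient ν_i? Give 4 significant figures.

x = 0.09331 M

Q₀ = 0.09398 vs Keq = 5.9240e+04 ⇒ Q<K, forward
Step 1:
                   G          D          L
  I          0.09331     0.8665     0.1006
  C         -0.09331    0.09331     0.1866
  E       1.3366e-06     0.9598     0.2872
  solve Keq expr → x = 0.09331; check Q = 5.9240e+04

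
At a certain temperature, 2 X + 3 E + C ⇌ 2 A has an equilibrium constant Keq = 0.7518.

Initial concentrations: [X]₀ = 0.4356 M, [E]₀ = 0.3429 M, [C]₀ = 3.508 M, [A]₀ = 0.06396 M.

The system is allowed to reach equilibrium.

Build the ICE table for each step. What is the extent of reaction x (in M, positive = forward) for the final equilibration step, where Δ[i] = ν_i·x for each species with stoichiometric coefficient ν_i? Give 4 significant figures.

x = 0.01813 M

Q₀ = 0.1524 vs Keq = 0.7518 ⇒ Q<K, forward
Step 1:
                   X          E          C          A
  Initial     0.4356     0.3429      3.508    0.06396
  Change    -0.03627    -0.0544   -0.01813    0.03627
  Equil       0.3993     0.2885       3.49     0.1002
  solve Keq expr → x = 0.01813; check Q = 0.7518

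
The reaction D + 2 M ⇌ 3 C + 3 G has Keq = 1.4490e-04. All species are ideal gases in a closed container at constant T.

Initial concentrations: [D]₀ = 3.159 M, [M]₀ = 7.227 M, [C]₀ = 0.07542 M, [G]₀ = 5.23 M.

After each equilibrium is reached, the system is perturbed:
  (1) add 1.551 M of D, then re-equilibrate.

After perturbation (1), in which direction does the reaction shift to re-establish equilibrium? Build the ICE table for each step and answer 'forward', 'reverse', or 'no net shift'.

Q₀ = 3.7196e-04 vs Keq = 1.4490e-04 ⇒ Q>K, reverse
Step 1:
                    D           M           C           G
  I             3.159       7.227     0.07542        5.23
  C          0.006673     0.01335    -0.02002    -0.02002
  E             3.166        7.24      0.0554        5.21
  solve Keq expr → x = -0.006673; check Q = 1.4490e-04
Then add 1.551 M of D.
Step 2:
                    D           M           C           G
  I             4.717        7.24      0.0554        5.21
  C          -0.00258    -0.00516     0.00774     0.00774
  E             4.714       7.235     0.06314       5.218
  solve Keq expr → x = 0.00258; check Q = 1.4490e-04

Direction: forward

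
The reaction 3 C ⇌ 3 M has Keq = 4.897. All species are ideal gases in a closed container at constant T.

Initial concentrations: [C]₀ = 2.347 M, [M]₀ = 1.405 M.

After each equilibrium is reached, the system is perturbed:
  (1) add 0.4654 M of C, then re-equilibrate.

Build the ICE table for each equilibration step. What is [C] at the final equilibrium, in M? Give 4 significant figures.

Q₀ = 0.2145 vs Keq = 4.897 ⇒ Q<K, forward
Step 1:
                  C         M
  init        2.347     1.405
  Δ         -0.9564    0.9564
  eq          1.391     2.361
  solve Keq expr → x = 0.3188; check Q = 4.897
Then add 0.4654 M of C.
Step 2:
                  C         M
  init        1.856     2.361
  Δ         -0.2929    0.2929
  eq          1.563     2.654
  solve Keq expr → x = 0.09764; check Q = 4.897

[C]_eq = 1.563 M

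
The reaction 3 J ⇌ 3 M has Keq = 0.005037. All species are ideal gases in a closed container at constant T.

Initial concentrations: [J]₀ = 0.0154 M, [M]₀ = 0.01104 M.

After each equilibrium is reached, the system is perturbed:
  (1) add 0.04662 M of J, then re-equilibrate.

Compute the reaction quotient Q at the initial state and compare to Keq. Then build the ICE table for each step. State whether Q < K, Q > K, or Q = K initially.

Q₀ = 0.3684; Q > K (proceeds reverse)

Q₀ = 0.3684 vs Keq = 0.005037 ⇒ Q>K, reverse
Step 1:
                  J         M
  Initial    0.0154   0.01104
  Change   0.007171 -0.007171
  Equil     0.02257  0.003869
  solve Keq expr → x = -0.00239; check Q = 0.005037
Then add 0.04662 M of J.
Step 2:
                  J         M
  Initial   0.06919  0.003869
  Change  -0.006822  0.006822
  Equil     0.06237   0.01069
  solve Keq expr → x = 0.002274; check Q = 0.005037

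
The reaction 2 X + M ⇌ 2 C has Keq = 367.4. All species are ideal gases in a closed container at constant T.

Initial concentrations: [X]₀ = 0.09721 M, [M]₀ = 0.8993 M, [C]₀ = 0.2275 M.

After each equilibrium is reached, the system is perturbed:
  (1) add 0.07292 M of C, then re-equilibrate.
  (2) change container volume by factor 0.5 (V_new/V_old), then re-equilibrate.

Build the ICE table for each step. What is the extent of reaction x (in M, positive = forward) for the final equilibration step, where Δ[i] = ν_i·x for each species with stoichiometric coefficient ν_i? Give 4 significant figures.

Q₀ = 6.09 vs Keq = 367.4 ⇒ Q<K, forward
Step 1:
                   X          M          C
  I          0.09721     0.8993     0.2275
  C         -0.07991   -0.03995    0.07991
  E           0.0173     0.8593     0.3074
  solve Keq expr → x = 0.03995; check Q = 367.4
Then add 0.07292 M of C.
Step 2:
                   X          M          C
  I           0.0173     0.8593     0.3803
  C         0.003863   0.001931  -0.003863
  E          0.02116     0.8613     0.3765
  solve Keq expr → x = -0.001931; check Q = 367.4
Then change container volume by factor 0.5 (V_new/V_old).
Step 3:
                   X          M          C
  I          0.04233      1.723     0.7529
  C         -0.01187  -0.005936    0.01187
  E          0.03045      1.717     0.7648
  solve Keq expr → x = 0.005936; check Q = 367.4

x = 0.005936 M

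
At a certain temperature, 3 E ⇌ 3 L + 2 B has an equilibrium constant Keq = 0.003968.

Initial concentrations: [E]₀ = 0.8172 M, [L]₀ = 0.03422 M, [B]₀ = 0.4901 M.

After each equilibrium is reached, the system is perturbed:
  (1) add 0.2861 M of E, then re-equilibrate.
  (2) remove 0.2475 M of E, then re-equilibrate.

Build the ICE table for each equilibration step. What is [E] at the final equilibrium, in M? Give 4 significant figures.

Q₀ = 1.7637e-05 vs Keq = 0.003968 ⇒ Q<K, forward
Step 1:
                  E         L         B
  init       0.8172   0.03422    0.4901
  Δ         -0.1247    0.1247   0.08311
  eq         0.6925    0.1589    0.5732
  solve Keq expr → x = 0.04156; check Q = 0.003968
Then add 0.2861 M of E.
Step 2:
                  E         L         B
  init       0.9786    0.1589    0.5732
  Δ         -0.0473    0.0473   0.03153
  eq         0.9313    0.2062    0.6047
  solve Keq expr → x = 0.01577; check Q = 0.003968
Then remove 0.2475 M of E.
Step 3:
                  E         L         B
  init       0.6838    0.2062    0.6047
  Δ         0.04077  -0.04077  -0.02718
  eq         0.7246    0.1654    0.5776
  solve Keq expr → x = -0.01359; check Q = 0.003968

[E]_eq = 0.7246 M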